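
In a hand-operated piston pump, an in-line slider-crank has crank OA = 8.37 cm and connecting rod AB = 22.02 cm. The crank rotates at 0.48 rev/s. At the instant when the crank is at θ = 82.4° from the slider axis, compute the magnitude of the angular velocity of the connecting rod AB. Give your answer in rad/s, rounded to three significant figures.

0.164

ω = 3.016 rad/s (converted from 0.48 rev/s).
The rod makes angle φ with the slider axis where L sinφ = r sinθ; differentiating, L cosφ·φ̇ = r ω cosθ.
L cosφ = √(L² − r² sin²θ) = 0.20397 m.
|ω_rod| = r ω |cosθ| / √(L² − r² sin²θ) = 0.0837·3.016·0.13226/0.20397 = 0.16368 rad/s.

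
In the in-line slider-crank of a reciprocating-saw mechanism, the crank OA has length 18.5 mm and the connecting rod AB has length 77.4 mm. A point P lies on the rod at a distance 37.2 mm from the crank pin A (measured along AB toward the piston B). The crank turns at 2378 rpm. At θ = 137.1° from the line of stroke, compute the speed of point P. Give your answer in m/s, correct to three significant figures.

ω = 249 rad/s.  Crank-pin speed |V_A| = rω = 4.6069 m/s, perpendicular to OA.
Rod angle: sinφ = −(r/L) sinθ ⇒ φ = -9.364°; ω_rod = −rω cosθ/√(L²−r²sin²θ) = +44.191 rad/s.
V_P = V_A + ω_rod × AP, with AP = 0.0372 m along the rod.
Components: V_Px = −rω sinθ − a·ω_rod·sinφ = -2.8686 m/s;  V_Py = rω cosθ + a·ω_rod·cosφ = -1.7528 m/s.
|V_P| = √(V_Px² + V_Py²) = 3.3617 m/s.

3.36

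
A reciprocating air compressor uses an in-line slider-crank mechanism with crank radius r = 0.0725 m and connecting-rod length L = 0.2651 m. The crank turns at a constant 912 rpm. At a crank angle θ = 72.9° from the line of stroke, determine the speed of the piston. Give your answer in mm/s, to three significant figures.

7170

ω = 2π·912/60 = 95.5 rad/s
For an in-line slider-crank, x = r cosθ + √(L² − r² sin²θ), so v = −rω sinθ·[1 + r cosθ/√(L² − r² sin²θ)].
With r = 0.0725 m, L = 0.2651 m, θ = 72.9°: √(L² − r² sin²θ) = 0.25588 m.
v = −0.0725·95.5·0.95579·[1 + 0.0725·0.29404/0.25588] = -7.1693 m/s.
|v| = 7.1693 m/s = 7169.3 mm/s.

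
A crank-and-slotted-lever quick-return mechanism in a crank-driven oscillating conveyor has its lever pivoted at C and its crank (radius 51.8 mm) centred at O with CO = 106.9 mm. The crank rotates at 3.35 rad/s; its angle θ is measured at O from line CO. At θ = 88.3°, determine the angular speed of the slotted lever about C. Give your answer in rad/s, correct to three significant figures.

ω = 3.35 rad/s
Crank pin A relative to C: A = (d + r cosθ, r sinθ); lever angle φ = atan2(r sinθ, d + r cosθ).
Differentiating tanφ: φ̇ = rω(d cosθ + r)/(d² + r² + 2dr cosθ).
d² + r² + 2dr cosθ = |CA|² = 0.0144394 m²;  d cosθ + r = +0.054971 m.
|ω_lever| = |0.0518·3.35·+0.054971| / 0.0144394 = 0.66064 rad/s.

0.661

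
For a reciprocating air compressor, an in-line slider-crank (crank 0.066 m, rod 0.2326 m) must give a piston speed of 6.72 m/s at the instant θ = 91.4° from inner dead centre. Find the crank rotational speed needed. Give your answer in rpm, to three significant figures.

980

For an in-line slider-crank, |v_piston| = rω|sinθ|·[1 + r cosθ/√(L² − r² sin²θ)].
With r = 0.066 m, L = 0.2326 m, θ = 91.4°: the bracketed kinematic factor |dx/dθ| = 0.065503 m.
ω = v/|dx/dθ| = 6.72/0.065503 = 102.59 rad/s.
N = 60ω/(2π) = 979.66 rpm.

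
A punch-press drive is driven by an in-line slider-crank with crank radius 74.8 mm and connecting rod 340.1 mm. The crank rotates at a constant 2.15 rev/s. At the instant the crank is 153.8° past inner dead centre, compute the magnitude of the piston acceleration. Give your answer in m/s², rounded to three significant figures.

ω = 2π·2.15 = 13.51 rad/s
x(θ) = r cosθ + √(L² − r² sin²θ); with ω constant, a = ω²·d²x/dθ².
d²x/dθ² = −r cosθ − r²(cos2θ)/√u − r⁴ sin²2θ/(4u^{3/2}),  u = L² − r² sin²θ = 0.114577 m².
Substituting r = 0.0748 m, L = 0.3401 m, θ = 153.8°: d²x/dθ² = +0.056903 m.
a = ω²·d²x/dθ² = (13.51)²·(+0.056903) = +10.384 m/s²;  |a| = 10.384 m/s².

10.4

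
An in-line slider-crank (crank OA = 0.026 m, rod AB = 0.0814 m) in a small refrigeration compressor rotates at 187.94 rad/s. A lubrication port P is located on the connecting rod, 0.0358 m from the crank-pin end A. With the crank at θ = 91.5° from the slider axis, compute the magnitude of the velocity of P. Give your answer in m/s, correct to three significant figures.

4.87

ω = 187.9 rad/s.  Crank-pin speed |V_A| = rω = 4.8864 m/s, perpendicular to OA.
Rod angle: sinφ = −(r/L) sinθ ⇒ φ = -18.621°; ω_rod = −rω cosθ/√(L²−r²sin²θ) = +1.6582 rad/s.
V_P = V_A + ω_rod × AP, with AP = 0.0358 m along the rod.
Components: V_Px = −rω sinθ − a·ω_rod·sinφ = -4.8658 m/s;  V_Py = rω cosθ + a·ω_rod·cosφ = -0.071656 m/s.
|V_P| = √(V_Px² + V_Py²) = 4.8663 m/s.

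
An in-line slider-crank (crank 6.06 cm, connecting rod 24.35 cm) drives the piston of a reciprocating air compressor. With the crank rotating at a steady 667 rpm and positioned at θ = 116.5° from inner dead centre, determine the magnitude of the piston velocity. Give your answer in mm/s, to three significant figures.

3360

ω = 2π·667/60 = 69.85 rad/s
For an in-line slider-crank, x = r cosθ + √(L² − r² sin²θ), so v = −rω sinθ·[1 + r cosθ/√(L² − r² sin²θ)].
With r = 0.0606 m, L = 0.2435 m, θ = 116.5°: √(L² − r² sin²θ) = 0.23738 m.
v = −0.0606·69.85·0.89493·[1 + 0.0606·-0.44620/0.23738] = -3.3566 m/s.
|v| = 3.3566 m/s = 3356.6 mm/s.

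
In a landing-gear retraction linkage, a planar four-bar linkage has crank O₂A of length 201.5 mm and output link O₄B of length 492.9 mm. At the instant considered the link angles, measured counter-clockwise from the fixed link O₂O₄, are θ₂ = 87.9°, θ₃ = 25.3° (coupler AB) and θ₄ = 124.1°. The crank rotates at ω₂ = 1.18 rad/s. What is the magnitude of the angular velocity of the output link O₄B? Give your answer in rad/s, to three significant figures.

0.433

ω₂ = 1.18 rad/s
Differentiating the loop-closure r₂e^{iθ₂}+r₃e^{iθ₃}=r₁+r₄e^{iθ₄} gives r₂ω₂e^{iθ₂}+r₃ω₃e^{iθ₃}=r₄ω₄e^{iθ₄}.
Eliminating the other unknown: ω₄ = r₂ω₂ sin(θ₂−θ₃) / [r₄ sin(θ₄−θ₃)].
Numerator sine = +0.88782; denominator sine = +0.98823.
Result = 0.2015·1.18·(+0.88782) / (0.4929·(+0.98823)) = +0.43337 rad/s; magnitude 0.43337 rad/s.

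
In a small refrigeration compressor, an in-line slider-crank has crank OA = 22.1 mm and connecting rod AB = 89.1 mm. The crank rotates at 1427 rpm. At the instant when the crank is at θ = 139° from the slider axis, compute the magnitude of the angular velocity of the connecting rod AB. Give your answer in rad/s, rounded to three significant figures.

28.4

ω = 149.4 rad/s (converted from 1427 rpm).
The rod makes angle φ with the slider axis where L sinφ = r sinθ; differentiating, L cosφ·φ̇ = r ω cosθ.
L cosφ = √(L² − r² sin²θ) = 0.087912 m.
|ω_rod| = r ω |cosθ| / √(L² − r² sin²θ) = 0.0221·149.4·0.75471/0.087912 = 28.351 rad/s.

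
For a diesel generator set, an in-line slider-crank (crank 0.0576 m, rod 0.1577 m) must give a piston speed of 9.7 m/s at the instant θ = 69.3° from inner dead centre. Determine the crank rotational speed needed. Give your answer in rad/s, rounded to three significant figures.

158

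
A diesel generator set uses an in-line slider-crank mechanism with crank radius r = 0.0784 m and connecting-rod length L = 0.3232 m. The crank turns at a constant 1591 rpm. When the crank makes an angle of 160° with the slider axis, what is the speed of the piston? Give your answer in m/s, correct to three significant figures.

3.45

ω = 2π·1591/60 = 166.6 rad/s
For an in-line slider-crank, x = r cosθ + √(L² − r² sin²θ), so v = −rω sinθ·[1 + r cosθ/√(L² − r² sin²θ)].
With r = 0.0784 m, L = 0.3232 m, θ = 160°: √(L² − r² sin²θ) = 0.32209 m.
v = −0.0784·166.6·0.34202·[1 + 0.0784·-0.93969/0.32209] = -3.4456 m/s.
|v| = 3.4456 m/s.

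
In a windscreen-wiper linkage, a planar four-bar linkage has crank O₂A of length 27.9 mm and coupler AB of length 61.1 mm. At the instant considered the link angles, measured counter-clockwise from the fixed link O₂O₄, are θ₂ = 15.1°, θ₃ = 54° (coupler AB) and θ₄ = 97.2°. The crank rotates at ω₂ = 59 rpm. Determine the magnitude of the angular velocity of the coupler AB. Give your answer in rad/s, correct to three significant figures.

4.08

ω₂ = 6.178 rad/s (from 59 rpm).
Differentiating the loop-closure r₂e^{iθ₂}+r₃e^{iθ₃}=r₁+r₄e^{iθ₄} gives r₂ω₂e^{iθ₂}+r₃ω₃e^{iθ₃}=r₄ω₄e^{iθ₄}.
Eliminating the other unknown: ω₃ = r₂ω₂ sin(θ₄−θ₂) / [r₃ sin(θ₃−θ₄)].
Numerator sine = +0.99051; denominator sine = -0.68455.
Result = 0.0279·6.178·(+0.99051) / (0.0611·(-0.68455)) = -4.0822 rad/s; magnitude 4.0822 rad/s.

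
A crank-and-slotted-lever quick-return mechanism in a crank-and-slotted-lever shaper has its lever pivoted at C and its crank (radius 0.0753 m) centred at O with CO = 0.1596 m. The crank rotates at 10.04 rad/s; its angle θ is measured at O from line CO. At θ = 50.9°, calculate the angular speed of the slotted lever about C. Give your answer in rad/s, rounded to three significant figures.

2.87

ω = 10.04 rad/s
Crank pin A relative to C: A = (d + r cosθ, r sinθ); lever angle φ = atan2(r sinθ, d + r cosθ).
Differentiating tanφ: φ̇ = rω(d cosθ + r)/(d² + r² + 2dr cosθ).
d² + r² + 2dr cosθ = |CA|² = 0.046301 m²;  d cosθ + r = +0.17596 m.
|ω_lever| = |0.0753·10.04·+0.17596| / 0.046301 = 2.873 rad/s.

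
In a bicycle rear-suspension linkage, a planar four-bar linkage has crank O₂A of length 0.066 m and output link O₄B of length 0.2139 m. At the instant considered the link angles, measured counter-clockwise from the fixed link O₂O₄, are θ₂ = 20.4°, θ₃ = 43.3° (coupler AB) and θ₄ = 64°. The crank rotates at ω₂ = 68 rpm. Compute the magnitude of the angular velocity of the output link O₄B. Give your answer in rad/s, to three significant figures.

2.42

ω₂ = 7.121 rad/s (from 68 rpm).
Differentiating the loop-closure r₂e^{iθ₂}+r₃e^{iθ₃}=r₁+r₄e^{iθ₄} gives r₂ω₂e^{iθ₂}+r₃ω₃e^{iθ₃}=r₄ω₄e^{iθ₄}.
Eliminating the other unknown: ω₄ = r₂ω₂ sin(θ₂−θ₃) / [r₄ sin(θ₄−θ₃)].
Numerator sine = -0.38912; denominator sine = +0.35347.
Result = 0.066·7.121·(-0.38912) / (0.2139·(+0.35347)) = -2.4188 rad/s; magnitude 2.4188 rad/s.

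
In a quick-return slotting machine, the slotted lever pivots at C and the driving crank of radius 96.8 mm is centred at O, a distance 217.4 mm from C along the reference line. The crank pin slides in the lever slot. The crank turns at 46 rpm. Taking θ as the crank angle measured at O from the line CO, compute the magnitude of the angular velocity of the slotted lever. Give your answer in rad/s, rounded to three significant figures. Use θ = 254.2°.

0.388

ω = 4.817 rad/s (from 46 rpm).
Crank pin A relative to C: A = (d + r cosθ, r sinθ); lever angle φ = atan2(r sinθ, d + r cosθ).
Differentiating tanφ: φ̇ = rω(d cosθ + r)/(d² + r² + 2dr cosθ).
d² + r² + 2dr cosθ = |CA|² = 0.0451731 m²;  d cosθ + r = +0.037606 m.
|ω_lever| = |0.0968·4.817·+0.037606| / 0.0451731 = 0.38819 rad/s.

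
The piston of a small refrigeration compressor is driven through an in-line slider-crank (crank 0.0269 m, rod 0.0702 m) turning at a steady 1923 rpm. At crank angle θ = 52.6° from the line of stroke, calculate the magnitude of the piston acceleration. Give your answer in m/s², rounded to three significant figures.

564

ω = 2π·1923/60 = 201.4 rad/s
x(θ) = r cosθ + √(L² − r² sin²θ); with ω constant, a = ω²·d²x/dθ².
d²x/dθ² = −r cosθ − r²(cos2θ)/√u − r⁴ sin²2θ/(4u^{3/2}),  u = L² − r² sin²θ = 0.00447137 m².
Substituting r = 0.0269 m, L = 0.0702 m, θ = 52.6°: d²x/dθ² = -0.013909 m.
a = ω²·d²x/dθ² = (201.4)²·(-0.013909) = -564.04 m/s²;  |a| = 564.04 m/s².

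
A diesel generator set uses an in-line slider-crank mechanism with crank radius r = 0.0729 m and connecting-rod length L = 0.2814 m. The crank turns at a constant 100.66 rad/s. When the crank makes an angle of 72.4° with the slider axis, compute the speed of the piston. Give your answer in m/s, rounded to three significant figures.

ω = 100.7 rad/s
For an in-line slider-crank, x = r cosθ + √(L² − r² sin²θ), so v = −rω sinθ·[1 + r cosθ/√(L² − r² sin²θ)].
With r = 0.0729 m, L = 0.2814 m, θ = 72.4°: √(L² − r² sin²θ) = 0.27269 m.
v = −0.0729·100.7·0.95319·[1 + 0.0729·0.30237/0.27269] = -7.56 m/s.
|v| = 7.56 m/s.

7.56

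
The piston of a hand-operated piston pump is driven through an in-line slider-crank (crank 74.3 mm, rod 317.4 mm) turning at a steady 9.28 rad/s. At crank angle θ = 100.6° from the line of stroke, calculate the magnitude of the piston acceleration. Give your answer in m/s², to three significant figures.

2.61

ω = 9.28 rad/s
x(θ) = r cosθ + √(L² − r² sin²θ); with ω constant, a = ω²·d²x/dθ².
d²x/dθ² = −r cosθ − r²(cos2θ)/√u − r⁴ sin²2θ/(4u^{3/2}),  u = L² − r² sin²θ = 0.0954091 m².
Substituting r = 0.0743 m, L = 0.3174 m, θ = 100.6°: d²x/dθ² = +0.030297 m.
a = ω²·d²x/dθ² = (9.28)²·(+0.030297) = +2.6091 m/s²;  |a| = 2.6091 m/s².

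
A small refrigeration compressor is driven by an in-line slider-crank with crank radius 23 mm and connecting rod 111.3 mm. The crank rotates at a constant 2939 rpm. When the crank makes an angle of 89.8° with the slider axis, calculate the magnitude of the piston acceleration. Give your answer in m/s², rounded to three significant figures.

453

ω = 2π·2939/60 = 307.8 rad/s
x(θ) = r cosθ + √(L² − r² sin²θ); with ω constant, a = ω²·d²x/dθ².
d²x/dθ² = −r cosθ − r²(cos2θ)/√u − r⁴ sin²2θ/(4u^{3/2}),  u = L² − r² sin²θ = 0.0118587 m².
Substituting r = 0.023 m, L = 0.1113 m, θ = 89.8°: d²x/dθ² = +0.0047774 m.
a = ω²·d²x/dθ² = (307.8)²·(+0.0047774) = +452.53 m/s²;  |a| = 452.53 m/s².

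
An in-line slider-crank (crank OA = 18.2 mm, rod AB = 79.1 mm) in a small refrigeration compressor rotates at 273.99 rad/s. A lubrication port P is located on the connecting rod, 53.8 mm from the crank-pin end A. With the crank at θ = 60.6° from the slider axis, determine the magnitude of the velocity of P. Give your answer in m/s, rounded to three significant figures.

ω = 274 rad/s.  Crank-pin speed |V_A| = rω = 4.9866 m/s, perpendicular to OA.
Rod angle: sinφ = −(r/L) sinθ ⇒ φ = -11.564°; ω_rod = −rω cosθ/√(L²−r²sin²θ) = -31.589 rad/s.
V_P = V_A + ω_rod × AP, with AP = 0.0538 m along the rod.
Components: V_Px = −rω sinθ − a·ω_rod·sinφ = -4.6851 m/s;  V_Py = rω cosθ + a·ω_rod·cosφ = +0.78297 m/s.
|V_P| = √(V_Px² + V_Py²) = 4.7501 m/s.

4.75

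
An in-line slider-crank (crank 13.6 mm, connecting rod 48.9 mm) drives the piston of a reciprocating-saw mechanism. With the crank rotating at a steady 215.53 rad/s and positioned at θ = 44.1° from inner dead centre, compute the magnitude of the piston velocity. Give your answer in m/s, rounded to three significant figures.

ω = 215.5 rad/s
For an in-line slider-crank, x = r cosθ + √(L² − r² sin²θ), so v = −rω sinθ·[1 + r cosθ/√(L² − r² sin²θ)].
With r = 0.0136 m, L = 0.0489 m, θ = 44.1°: √(L² − r² sin²θ) = 0.047975 m.
v = −0.0136·215.5·0.69591·[1 + 0.0136·0.71813/0.047975] = -2.4551 m/s.
|v| = 2.4551 m/s.

2.46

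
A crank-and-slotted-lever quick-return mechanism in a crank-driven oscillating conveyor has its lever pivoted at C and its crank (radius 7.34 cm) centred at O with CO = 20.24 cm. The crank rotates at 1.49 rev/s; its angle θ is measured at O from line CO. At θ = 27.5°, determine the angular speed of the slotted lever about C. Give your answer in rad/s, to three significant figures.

2.39

ω = 9.362 rad/s (from 1.49 rev/s).
Crank pin A relative to C: A = (d + r cosθ, r sinθ); lever angle φ = atan2(r sinθ, d + r cosθ).
Differentiating tanφ: φ̇ = rω(d cosθ + r)/(d² + r² + 2dr cosθ).
d² + r² + 2dr cosθ = |CA|² = 0.0727085 m²;  d cosθ + r = +0.25293 m.
|ω_lever| = |0.0734·9.362·+0.25293| / 0.0727085 = 2.3904 rad/s.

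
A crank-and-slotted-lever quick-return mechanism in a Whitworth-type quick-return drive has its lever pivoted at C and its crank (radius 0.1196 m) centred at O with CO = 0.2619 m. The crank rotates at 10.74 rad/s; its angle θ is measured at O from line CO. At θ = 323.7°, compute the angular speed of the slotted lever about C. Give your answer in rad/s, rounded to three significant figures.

ω = 10.74 rad/s
Crank pin A relative to C: A = (d + r cosθ, r sinθ); lever angle φ = atan2(r sinθ, d + r cosθ).
Differentiating tanφ: φ̇ = rω(d cosθ + r)/(d² + r² + 2dr cosθ).
d² + r² + 2dr cosθ = |CA|² = 0.133384 m²;  d cosθ + r = +0.33067 m.
|ω_lever| = |0.1196·10.74·+0.33067| / 0.133384 = 3.1844 rad/s.

3.18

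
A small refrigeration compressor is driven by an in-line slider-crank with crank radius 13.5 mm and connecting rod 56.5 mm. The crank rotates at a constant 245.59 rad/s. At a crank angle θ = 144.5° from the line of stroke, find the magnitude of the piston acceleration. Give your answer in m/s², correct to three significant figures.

596

ω = 245.6 rad/s
x(θ) = r cosθ + √(L² − r² sin²θ); with ω constant, a = ω²·d²x/dθ².
d²x/dθ² = −r cosθ − r²(cos2θ)/√u − r⁴ sin²2θ/(4u^{3/2}),  u = L² − r² sin²θ = 0.00313079 m².
Substituting r = 0.0135 m, L = 0.0565 m, θ = 144.5°: d²x/dθ² = +0.0098878 m.
a = ω²·d²x/dθ² = (245.6)²·(+0.0098878) = +596.37 m/s²;  |a| = 596.37 m/s².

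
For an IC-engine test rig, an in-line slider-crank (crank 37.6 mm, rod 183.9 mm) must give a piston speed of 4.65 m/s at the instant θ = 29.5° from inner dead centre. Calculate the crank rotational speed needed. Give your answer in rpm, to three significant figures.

For an in-line slider-crank, |v_piston| = rω|sinθ|·[1 + r cosθ/√(L² − r² sin²θ)].
With r = 0.0376 m, L = 0.1839 m, θ = 29.5°: the bracketed kinematic factor |dx/dθ| = 0.021827 m.
ω = v/|dx/dθ| = 4.65/0.021827 = 213.04 rad/s.
N = 60ω/(2π) = 2034.4 rpm.

2030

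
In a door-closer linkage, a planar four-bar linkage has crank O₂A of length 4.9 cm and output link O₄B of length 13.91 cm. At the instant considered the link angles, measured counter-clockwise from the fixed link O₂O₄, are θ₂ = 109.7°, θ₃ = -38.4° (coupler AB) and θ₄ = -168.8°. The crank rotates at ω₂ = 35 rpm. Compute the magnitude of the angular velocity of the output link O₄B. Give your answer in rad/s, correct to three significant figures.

ω₂ = 3.665 rad/s (from 35 rpm).
Differentiating the loop-closure r₂e^{iθ₂}+r₃e^{iθ₃}=r₁+r₄e^{iθ₄} gives r₂ω₂e^{iθ₂}+r₃ω₃e^{iθ₃}=r₄ω₄e^{iθ₄}.
Eliminating the other unknown: ω₄ = r₂ω₂ sin(θ₂−θ₃) / [r₄ sin(θ₄−θ₃)].
Numerator sine = +0.52844; denominator sine = -0.76154.
Result = 0.049·3.665·(+0.52844) / (0.1391·(-0.76154)) = -0.89592 rad/s; magnitude 0.89592 rad/s.

0.896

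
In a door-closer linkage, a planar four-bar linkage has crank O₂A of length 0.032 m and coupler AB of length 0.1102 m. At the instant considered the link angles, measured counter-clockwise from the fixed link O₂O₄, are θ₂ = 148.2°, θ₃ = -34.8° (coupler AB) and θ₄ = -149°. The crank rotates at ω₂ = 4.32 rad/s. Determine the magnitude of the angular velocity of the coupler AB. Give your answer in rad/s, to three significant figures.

ω₂ = 4.32 rad/s
Differentiating the loop-closure r₂e^{iθ₂}+r₃e^{iθ₃}=r₁+r₄e^{iθ₄} gives r₂ω₂e^{iθ₂}+r₃ω₃e^{iθ₃}=r₄ω₄e^{iθ₄}.
Eliminating the other unknown: ω₃ = r₂ω₂ sin(θ₄−θ₂) / [r₃ sin(θ₃−θ₄)].
Numerator sine = +0.88942; denominator sine = +0.91212.
Result = 0.032·4.32·(+0.88942) / (0.1102·(+0.91212)) = +1.2232 rad/s; magnitude 1.2232 rad/s.

1.22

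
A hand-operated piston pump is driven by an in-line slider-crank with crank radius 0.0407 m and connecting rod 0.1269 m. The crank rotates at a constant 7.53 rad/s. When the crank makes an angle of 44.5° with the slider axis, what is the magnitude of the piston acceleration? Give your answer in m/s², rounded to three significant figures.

ω = 7.53 rad/s
x(θ) = r cosθ + √(L² − r² sin²θ); with ω constant, a = ω²·d²x/dθ².
d²x/dθ² = −r cosθ − r²(cos2θ)/√u − r⁴ sin²2θ/(4u^{3/2}),  u = L² − r² sin²θ = 0.0152898 m².
Substituting r = 0.0407 m, L = 0.1269 m, θ = 44.5°: d²x/dθ² = -0.029626 m.
a = ω²·d²x/dθ² = (7.53)²·(-0.029626) = -1.6798 m/s²;  |a| = 1.6798 m/s².

1.68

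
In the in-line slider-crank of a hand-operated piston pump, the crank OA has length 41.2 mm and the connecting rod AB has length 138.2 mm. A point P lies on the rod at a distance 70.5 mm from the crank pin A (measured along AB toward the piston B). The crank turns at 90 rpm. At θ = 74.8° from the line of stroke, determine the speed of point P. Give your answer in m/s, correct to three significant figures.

ω = 9.425 rad/s.  Crank-pin speed |V_A| = rω = 0.3883 m/s, perpendicular to OA.
Rod angle: sinφ = −(r/L) sinθ ⇒ φ = -16.720°; ω_rod = −rω cosθ/√(L²−r²sin²θ) = -0.76919 rad/s.
V_P = V_A + ω_rod × AP, with AP = 0.0705 m along the rod.
Components: V_Px = −rω sinθ − a·ω_rod·sinφ = -0.39032 m/s;  V_Py = rω cosθ + a·ω_rod·cosφ = +0.049873 m/s.
|V_P| = √(V_Px² + V_Py²) = 0.39349 m/s.

0.393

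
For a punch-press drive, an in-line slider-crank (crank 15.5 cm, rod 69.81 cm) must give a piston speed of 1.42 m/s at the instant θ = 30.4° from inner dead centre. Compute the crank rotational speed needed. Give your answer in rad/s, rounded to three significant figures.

15.2

For an in-line slider-crank, |v_piston| = rω|sinθ|·[1 + r cosθ/√(L² − r² sin²θ)].
With r = 0.155 m, L = 0.6981 m, θ = 30.4°: the bracketed kinematic factor |dx/dθ| = 0.093552 m.
ω = v/|dx/dθ| = 1.42/0.093552 = 15.179 rad/s.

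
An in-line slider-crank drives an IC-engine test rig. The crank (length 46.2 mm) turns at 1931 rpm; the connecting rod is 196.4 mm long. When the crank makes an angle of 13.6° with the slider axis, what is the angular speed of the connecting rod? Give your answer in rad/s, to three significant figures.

46.3

ω = 202.2 rad/s (converted from 1931 rpm).
The rod makes angle φ with the slider axis where L sinφ = r sinθ; differentiating, L cosφ·φ̇ = r ω cosθ.
L cosφ = √(L² − r² sin²θ) = 0.1961 m.
|ω_rod| = r ω |cosθ| / √(L² − r² sin²θ) = 0.0462·202.2·0.97196/0.1961 = 46.305 rad/s.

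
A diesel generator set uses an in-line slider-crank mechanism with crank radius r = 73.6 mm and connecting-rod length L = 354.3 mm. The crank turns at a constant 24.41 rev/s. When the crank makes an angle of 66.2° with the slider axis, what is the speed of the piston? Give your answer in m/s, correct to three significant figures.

11.2

ω = 2π·24.4 = 153.4 rad/s
For an in-line slider-crank, x = r cosθ + √(L² − r² sin²θ), so v = −rω sinθ·[1 + r cosθ/√(L² − r² sin²θ)].
With r = 0.0736 m, L = 0.3543 m, θ = 66.2°: √(L² − r² sin²θ) = 0.34784 m.
v = −0.0736·153.4·0.91496·[1 + 0.0736·0.40355/0.34784] = -11.21 m/s.
|v| = 11.21 m/s.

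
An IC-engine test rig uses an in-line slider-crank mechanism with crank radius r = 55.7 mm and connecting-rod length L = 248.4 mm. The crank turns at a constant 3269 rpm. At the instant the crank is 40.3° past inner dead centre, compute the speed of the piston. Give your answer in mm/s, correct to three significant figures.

14500

ω = 2π·3269/60 = 342.3 rad/s
For an in-line slider-crank, x = r cosθ + √(L² − r² sin²θ), so v = −rω sinθ·[1 + r cosθ/√(L² − r² sin²θ)].
With r = 0.0557 m, L = 0.2484 m, θ = 40.3°: √(L² − r² sin²θ) = 0.24577 m.
v = −0.0557·342.3·0.64679·[1 + 0.0557·0.76267/0.24577] = -14.464 m/s.
|v| = 14.464 m/s = 14464 mm/s.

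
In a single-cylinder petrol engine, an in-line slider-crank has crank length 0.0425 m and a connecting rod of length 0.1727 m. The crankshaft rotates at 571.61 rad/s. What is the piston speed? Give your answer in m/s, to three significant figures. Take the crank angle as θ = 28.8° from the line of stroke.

14.2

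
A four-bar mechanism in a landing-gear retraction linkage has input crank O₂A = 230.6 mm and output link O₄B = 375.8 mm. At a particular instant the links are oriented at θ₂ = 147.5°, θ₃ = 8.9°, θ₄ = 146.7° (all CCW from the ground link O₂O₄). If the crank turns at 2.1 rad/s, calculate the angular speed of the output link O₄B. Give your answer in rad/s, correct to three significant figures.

1.27

ω₂ = 2.1 rad/s
Differentiating the loop-closure r₂e^{iθ₂}+r₃e^{iθ₃}=r₁+r₄e^{iθ₄} gives r₂ω₂e^{iθ₂}+r₃ω₃e^{iθ₃}=r₄ω₄e^{iθ₄}.
Eliminating the other unknown: ω₄ = r₂ω₂ sin(θ₂−θ₃) / [r₄ sin(θ₄−θ₃)].
Numerator sine = +0.66131; denominator sine = +0.67172.
Result = 0.2306·2.1·(+0.66131) / (0.3758·(+0.67172)) = +1.2686 rad/s; magnitude 1.2686 rad/s.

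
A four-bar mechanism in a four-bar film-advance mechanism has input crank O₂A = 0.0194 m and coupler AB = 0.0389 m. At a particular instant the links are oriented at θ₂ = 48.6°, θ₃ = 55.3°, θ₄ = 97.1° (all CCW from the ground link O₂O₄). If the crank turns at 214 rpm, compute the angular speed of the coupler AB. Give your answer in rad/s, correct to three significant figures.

12.6

ω₂ = 22.41 rad/s (from 214 rpm).
Differentiating the loop-closure r₂e^{iθ₂}+r₃e^{iθ₃}=r₁+r₄e^{iθ₄} gives r₂ω₂e^{iθ₂}+r₃ω₃e^{iθ₃}=r₄ω₄e^{iθ₄}.
Eliminating the other unknown: ω₃ = r₂ω₂ sin(θ₄−θ₂) / [r₃ sin(θ₃−θ₄)].
Numerator sine = +0.74896; denominator sine = -0.66653.
Result = 0.0194·22.41·(+0.74896) / (0.0389·(-0.66653)) = -12.558 rad/s; magnitude 12.558 rad/s.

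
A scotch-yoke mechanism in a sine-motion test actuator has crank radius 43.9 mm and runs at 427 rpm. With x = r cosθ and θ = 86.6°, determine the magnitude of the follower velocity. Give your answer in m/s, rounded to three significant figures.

ω = 44.72 rad/s (from 427 rpm).
x = r cosθ ⇒ ẋ = −rω sinθ.
|v| = rω|sinθ| = 0.0439·44.72·|sin 86.6°| = 1.9595 m/s.

1.96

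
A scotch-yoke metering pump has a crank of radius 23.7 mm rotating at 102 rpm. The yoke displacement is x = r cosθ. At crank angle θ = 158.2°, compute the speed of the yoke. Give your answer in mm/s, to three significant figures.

ω = 10.68 rad/s (from 102 rpm).
x = r cosθ ⇒ ẋ = −rω sinθ.
|v| = rω|sinθ| = 0.0237·10.68·|sin 158.2°| = 0.094012 m/s = 94.012 mm/s.

94.0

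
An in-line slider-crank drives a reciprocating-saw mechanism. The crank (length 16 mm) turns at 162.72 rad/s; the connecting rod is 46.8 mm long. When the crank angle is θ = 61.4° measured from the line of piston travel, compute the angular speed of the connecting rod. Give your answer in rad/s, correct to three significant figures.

27.9

ω = 162.7 rad/s
The rod makes angle φ with the slider axis where L sinφ = r sinθ; differentiating, L cosφ·φ̇ = r ω cosθ.
L cosφ = √(L² − r² sin²θ) = 0.044642 m.
|ω_rod| = r ω |cosθ| / √(L² − r² sin²θ) = 0.016·162.7·0.47869/0.044642 = 27.917 rad/s.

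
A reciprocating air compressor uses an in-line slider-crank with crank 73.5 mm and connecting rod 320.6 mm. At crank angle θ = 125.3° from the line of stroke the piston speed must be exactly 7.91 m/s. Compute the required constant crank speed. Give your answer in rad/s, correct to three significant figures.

152

For an in-line slider-crank, |v_piston| = rω|sinθ|·[1 + r cosθ/√(L² − r² sin²θ)].
With r = 0.0735 m, L = 0.3206 m, θ = 125.3°: the bracketed kinematic factor |dx/dθ| = 0.051896 m.
ω = v/|dx/dθ| = 7.91/0.051896 = 152.42 rad/s.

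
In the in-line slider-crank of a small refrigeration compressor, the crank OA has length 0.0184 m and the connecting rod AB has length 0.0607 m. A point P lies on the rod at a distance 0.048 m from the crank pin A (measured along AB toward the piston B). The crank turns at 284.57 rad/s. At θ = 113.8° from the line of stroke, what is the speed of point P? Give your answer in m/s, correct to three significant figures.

4.33

ω = 284.6 rad/s.  Crank-pin speed |V_A| = rω = 5.2361 m/s, perpendicular to OA.
Rod angle: sinφ = −(r/L) sinθ ⇒ φ = -16.102°; ω_rod = −rω cosθ/√(L²−r²sin²θ) = +36.232 rad/s.
V_P = V_A + ω_rod × AP, with AP = 0.048 m along the rod.
Components: V_Px = −rω sinθ − a·ω_rod·sinφ = -4.3085 m/s;  V_Py = rω cosθ + a·ω_rod·cosφ = -0.44209 m/s.
|V_P| = √(V_Px² + V_Py²) = 4.3311 m/s.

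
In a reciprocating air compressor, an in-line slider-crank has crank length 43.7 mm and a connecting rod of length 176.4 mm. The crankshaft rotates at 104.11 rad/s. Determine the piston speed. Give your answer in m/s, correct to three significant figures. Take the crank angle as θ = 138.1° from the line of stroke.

2.47

ω = 104.1 rad/s
For an in-line slider-crank, x = r cosθ + √(L² − r² sin²θ), so v = −rω sinθ·[1 + r cosθ/√(L² − r² sin²θ)].
With r = 0.0437 m, L = 0.1764 m, θ = 138.1°: √(L² − r² sin²θ) = 0.17397 m.
v = −0.0437·104.1·0.66783·[1 + 0.0437·-0.74431/0.17397] = -2.4703 m/s.
|v| = 2.4703 m/s.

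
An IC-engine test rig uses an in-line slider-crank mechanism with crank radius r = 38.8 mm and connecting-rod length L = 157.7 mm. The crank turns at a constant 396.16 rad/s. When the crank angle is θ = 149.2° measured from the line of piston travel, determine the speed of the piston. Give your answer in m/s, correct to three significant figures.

6.19

ω = 396.2 rad/s
For an in-line slider-crank, x = r cosθ + √(L² − r² sin²θ), so v = −rω sinθ·[1 + r cosθ/√(L² − r² sin²θ)].
With r = 0.0388 m, L = 0.1577 m, θ = 149.2°: √(L² − r² sin²θ) = 0.15644 m.
v = −0.0388·396.2·0.51204·[1 + 0.0388·-0.85896/0.15644] = -6.1939 m/s.
|v| = 6.1939 m/s.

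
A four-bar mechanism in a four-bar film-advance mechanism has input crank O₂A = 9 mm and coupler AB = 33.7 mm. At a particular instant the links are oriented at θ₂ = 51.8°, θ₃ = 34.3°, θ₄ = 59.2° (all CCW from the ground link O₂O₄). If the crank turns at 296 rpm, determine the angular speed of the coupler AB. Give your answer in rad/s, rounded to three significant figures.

2.53

ω₂ = 31 rad/s (from 296 rpm).
Differentiating the loop-closure r₂e^{iθ₂}+r₃e^{iθ₃}=r₁+r₄e^{iθ₄} gives r₂ω₂e^{iθ₂}+r₃ω₃e^{iθ₃}=r₄ω₄e^{iθ₄}.
Eliminating the other unknown: ω₃ = r₂ω₂ sin(θ₄−θ₂) / [r₃ sin(θ₃−θ₄)].
Numerator sine = +0.12880; denominator sine = -0.42104.
Result = 0.009·31·(+0.12880) / (0.0337·(-0.42104)) = -2.5323 rad/s; magnitude 2.5323 rad/s.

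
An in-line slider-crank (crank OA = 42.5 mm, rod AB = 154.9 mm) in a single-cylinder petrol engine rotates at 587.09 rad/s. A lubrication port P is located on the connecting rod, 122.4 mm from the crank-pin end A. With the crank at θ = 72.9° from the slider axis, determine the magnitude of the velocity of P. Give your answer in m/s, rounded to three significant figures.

25.5

ω = 587.1 rad/s.  Crank-pin speed |V_A| = rω = 24.951 m/s, perpendicular to OA.
Rod angle: sinφ = −(r/L) sinθ ⇒ φ = -15.203°; ω_rod = −rω cosθ/√(L²−r²sin²θ) = -49.082 rad/s.
V_P = V_A + ω_rod × AP, with AP = 0.1224 m along the rod.
Components: V_Px = −rω sinθ − a·ω_rod·sinφ = -25.424 m/s;  V_Py = rω cosθ + a·ω_rod·cosφ = +1.5393 m/s.
|V_P| = √(V_Px² + V_Py²) = 25.47 m/s.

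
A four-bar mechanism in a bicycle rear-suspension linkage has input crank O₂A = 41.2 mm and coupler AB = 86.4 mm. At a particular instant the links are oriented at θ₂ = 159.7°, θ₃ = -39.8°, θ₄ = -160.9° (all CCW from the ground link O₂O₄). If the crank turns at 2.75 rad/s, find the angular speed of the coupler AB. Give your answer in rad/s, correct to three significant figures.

ω₂ = 2.75 rad/s
Differentiating the loop-closure r₂e^{iθ₂}+r₃e^{iθ₃}=r₁+r₄e^{iθ₄} gives r₂ω₂e^{iθ₂}+r₃ω₃e^{iθ₃}=r₄ω₄e^{iθ₄}.
Eliminating the other unknown: ω₃ = r₂ω₂ sin(θ₄−θ₂) / [r₃ sin(θ₃−θ₄)].
Numerator sine = +0.63473; denominator sine = +0.85627.
Result = 0.0412·2.75·(+0.63473) / (0.0864·(+0.85627)) = +0.97207 rad/s; magnitude 0.97207 rad/s.

0.972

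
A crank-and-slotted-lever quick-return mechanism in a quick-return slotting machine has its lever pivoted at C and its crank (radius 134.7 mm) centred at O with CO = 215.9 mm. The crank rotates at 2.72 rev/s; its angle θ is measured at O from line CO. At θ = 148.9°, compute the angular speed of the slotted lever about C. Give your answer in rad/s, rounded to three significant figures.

7.72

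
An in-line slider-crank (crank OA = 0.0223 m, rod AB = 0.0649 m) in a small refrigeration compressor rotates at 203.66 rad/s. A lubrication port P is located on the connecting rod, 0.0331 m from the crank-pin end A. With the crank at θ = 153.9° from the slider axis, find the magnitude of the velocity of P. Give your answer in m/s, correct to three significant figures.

ω = 203.7 rad/s.  Crank-pin speed |V_A| = rω = 4.5416 m/s, perpendicular to OA.
Rod angle: sinφ = −(r/L) sinθ ⇒ φ = -8.694°; ω_rod = −rω cosθ/√(L²−r²sin²θ) = +63.573 rad/s.
V_P = V_A + ω_rod × AP, with AP = 0.0331 m along the rod.
Components: V_Px = −rω sinθ − a·ω_rod·sinφ = -1.6799 m/s;  V_Py = rω cosθ + a·ω_rod·cosφ = -1.9984 m/s.
|V_P| = √(V_Px² + V_Py²) = 2.6107 m/s.

2.61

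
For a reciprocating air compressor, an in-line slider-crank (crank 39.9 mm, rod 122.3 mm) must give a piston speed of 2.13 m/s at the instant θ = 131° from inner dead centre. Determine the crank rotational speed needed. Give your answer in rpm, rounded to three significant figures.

867

For an in-line slider-crank, |v_piston| = rω|sinθ|·[1 + r cosθ/√(L² − r² sin²θ)].
With r = 0.0399 m, L = 0.1223 m, θ = 131°: the bracketed kinematic factor |dx/dθ| = 0.023463 m.
ω = v/|dx/dθ| = 2.13/0.023463 = 90.782 rad/s.
N = 60ω/(2π) = 866.9 rpm.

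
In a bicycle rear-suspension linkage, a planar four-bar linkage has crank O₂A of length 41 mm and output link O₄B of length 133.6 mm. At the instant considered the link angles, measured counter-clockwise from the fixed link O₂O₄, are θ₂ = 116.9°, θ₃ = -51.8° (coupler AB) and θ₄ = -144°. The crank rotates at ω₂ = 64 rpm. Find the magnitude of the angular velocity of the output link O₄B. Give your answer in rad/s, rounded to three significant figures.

0.403

ω₂ = 6.702 rad/s (from 64 rpm).
Differentiating the loop-closure r₂e^{iθ₂}+r₃e^{iθ₃}=r₁+r₄e^{iθ₄} gives r₂ω₂e^{iθ₂}+r₃ω₃e^{iθ₃}=r₄ω₄e^{iθ₄}.
Eliminating the other unknown: ω₄ = r₂ω₂ sin(θ₂−θ₃) / [r₄ sin(θ₄−θ₃)].
Numerator sine = +0.19595; denominator sine = -0.99926.
Result = 0.041·6.702·(+0.19595) / (0.1336·(-0.99926)) = -0.40331 rad/s; magnitude 0.40331 rad/s.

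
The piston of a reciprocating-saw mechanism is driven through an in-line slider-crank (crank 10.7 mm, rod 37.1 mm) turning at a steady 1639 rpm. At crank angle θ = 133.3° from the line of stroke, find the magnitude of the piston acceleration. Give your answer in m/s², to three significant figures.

ω = 2π·1639/60 = 171.6 rad/s
x(θ) = r cosθ + √(L² − r² sin²θ); with ω constant, a = ω²·d²x/dθ².
d²x/dθ² = −r cosθ − r²(cos2θ)/√u − r⁴ sin²2θ/(4u^{3/2}),  u = L² − r² sin²θ = 0.00131577 m².
Substituting r = 0.0107 m, L = 0.0371 m, θ = 133.3°: d²x/dθ² = +0.007457 m.
a = ω²·d²x/dθ² = (171.6)²·(+0.007457) = +219.68 m/s²;  |a| = 219.68 m/s².

220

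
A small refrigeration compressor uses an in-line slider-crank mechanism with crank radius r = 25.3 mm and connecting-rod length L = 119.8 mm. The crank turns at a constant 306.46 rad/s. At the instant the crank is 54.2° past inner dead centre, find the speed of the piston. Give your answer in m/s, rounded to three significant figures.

7.08

ω = 306.5 rad/s
For an in-line slider-crank, x = r cosθ + √(L² − r² sin²θ), so v = −rω sinθ·[1 + r cosθ/√(L² − r² sin²θ)].
With r = 0.0253 m, L = 0.1198 m, θ = 54.2°: √(L² − r² sin²θ) = 0.11803 m.
v = −0.0253·306.5·0.81106·[1 + 0.0253·0.58496/0.11803] = -7.077 m/s.
|v| = 7.077 m/s.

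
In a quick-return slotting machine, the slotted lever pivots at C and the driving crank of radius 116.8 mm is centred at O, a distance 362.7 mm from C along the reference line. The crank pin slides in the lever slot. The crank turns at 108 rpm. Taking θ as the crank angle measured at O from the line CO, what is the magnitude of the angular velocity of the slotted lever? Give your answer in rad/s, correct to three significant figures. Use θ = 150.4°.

ω = 11.31 rad/s (from 108 rpm).
Crank pin A relative to C: A = (d + r cosθ, r sinθ); lever angle φ = atan2(r sinθ, d + r cosθ).
Differentiating tanφ: φ̇ = rω(d cosθ + r)/(d² + r² + 2dr cosθ).
d² + r² + 2dr cosθ = |CA|² = 0.0715241 m²;  d cosθ + r = -0.19857 m.
|ω_lever| = |0.1168·11.31·-0.19857| / 0.0715241 = 3.6673 rad/s.

3.67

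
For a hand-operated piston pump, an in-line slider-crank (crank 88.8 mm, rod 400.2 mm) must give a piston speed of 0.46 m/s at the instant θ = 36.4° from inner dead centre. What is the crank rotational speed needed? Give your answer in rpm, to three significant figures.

For an in-line slider-crank, |v_piston| = rω|sinθ|·[1 + r cosθ/√(L² − r² sin²θ)].
With r = 0.0888 m, L = 0.4002 m, θ = 36.4°: the bracketed kinematic factor |dx/dθ| = 0.06219 m.
ω = v/|dx/dθ| = 0.46/0.06219 = 7.3967 rad/s.
N = 60ω/(2π) = 70.634 rpm.

70.6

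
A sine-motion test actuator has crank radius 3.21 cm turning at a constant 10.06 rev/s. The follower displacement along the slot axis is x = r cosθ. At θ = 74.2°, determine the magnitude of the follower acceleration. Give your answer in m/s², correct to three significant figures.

ω = 63.21 rad/s (from 10.06 rev/s).
x = r cosθ ⇒ ẍ = −rω² cosθ (ω constant).
|a| = rω²|cosθ| = 0.0321·(63.21)²·|cos 74.2°| = 34.92 m/s².

34.9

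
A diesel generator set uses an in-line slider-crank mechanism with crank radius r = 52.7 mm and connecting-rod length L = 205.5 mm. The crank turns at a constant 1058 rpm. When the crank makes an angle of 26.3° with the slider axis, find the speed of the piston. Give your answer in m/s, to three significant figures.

3.19

ω = 2π·1058/60 = 110.8 rad/s
For an in-line slider-crank, x = r cosθ + √(L² − r² sin²θ), so v = −rω sinθ·[1 + r cosθ/√(L² − r² sin²θ)].
With r = 0.0527 m, L = 0.2055 m, θ = 26.3°: √(L² − r² sin²θ) = 0.20417 m.
v = −0.0527·110.8·0.44307·[1 + 0.0527·0.89649/0.20417] = -3.1856 m/s.
|v| = 3.1856 m/s.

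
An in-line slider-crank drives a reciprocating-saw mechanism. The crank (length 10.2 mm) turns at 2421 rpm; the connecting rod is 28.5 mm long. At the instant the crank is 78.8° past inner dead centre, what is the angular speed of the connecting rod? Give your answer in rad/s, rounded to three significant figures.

18.8

ω = 253.5 rad/s (converted from 2421 rpm).
The rod makes angle φ with the slider axis where L sinφ = r sinθ; differentiating, L cosφ·φ̇ = r ω cosθ.
L cosφ = √(L² − r² sin²θ) = 0.026686 m.
|ω_rod| = r ω |cosθ| / √(L² − r² sin²θ) = 0.0102·253.5·0.19423/0.026686 = 18.822 rad/s.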